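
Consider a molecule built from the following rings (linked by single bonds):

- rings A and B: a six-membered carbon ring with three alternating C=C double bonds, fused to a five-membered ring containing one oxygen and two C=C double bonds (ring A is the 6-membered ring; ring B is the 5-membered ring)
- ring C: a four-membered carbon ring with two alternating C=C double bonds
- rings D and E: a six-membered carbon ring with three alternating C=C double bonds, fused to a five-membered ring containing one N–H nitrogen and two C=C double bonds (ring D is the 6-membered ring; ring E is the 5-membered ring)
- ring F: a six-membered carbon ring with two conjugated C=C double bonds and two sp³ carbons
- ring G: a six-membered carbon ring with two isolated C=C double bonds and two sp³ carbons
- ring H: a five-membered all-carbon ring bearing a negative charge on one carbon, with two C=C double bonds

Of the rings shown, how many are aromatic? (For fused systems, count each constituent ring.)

5

Rings A and B form a fused bicyclic system (with one oxygen) with 9 sp² atoms and 10 π electrons from ring double bonds plus a heteroatom lone pair. 10 = 4(2)+2, so the system is aromatic and both rings count as aromatic (benzofuran).
Ring C has only sp² ring atoms; a planar conformation would have a fully conjugated π system of 4 electrons. But 4 = 4(1), which is 4n not 4n+2, so ring C is not aromatic (cyclobutadiene) — cyclobutadiene is antiaromatic and distorts to a rectangle.
Rings D and E form a fused bicyclic system (with one N–H) with 9 sp² atoms and 10 π electrons from ring double bonds plus a heteroatom lone pair. 10 = 4(2)+2, so the system is aromatic and both rings count as aromatic (indole).
Ring F has two sp³ carbons, so it is not fully conjugated — not aromatic (1,3-cyclohexadiene).
Ring G has two sp³ carbons, so it is not fully conjugated — not aromatic (1,4-cyclohexadiene).
Ring H is fully conjugated (every ring atom contributes a p orbital); 2 ring double bonds (4 π electrons) plus the carbanion lone pair (2) give 6 π electrons. 6 = 4(1)+2, so ring H is aromatic (cyclopentadienyl anion).
Aromatic: A, B, D, E, H. Total: 5.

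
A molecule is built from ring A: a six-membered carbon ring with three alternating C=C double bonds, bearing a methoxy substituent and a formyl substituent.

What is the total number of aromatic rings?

Ring A is planar and fully conjugated; 3 ring double bonds give 6 π electrons. That satisfies 4n+2 with n=1, so ring A is aromatic (benzene).

1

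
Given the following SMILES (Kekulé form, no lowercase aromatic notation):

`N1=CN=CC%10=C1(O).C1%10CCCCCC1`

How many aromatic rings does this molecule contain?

1

The SMILES encodes a six-membered ring with nitrogens at positions 1 and 3 and three alternating double bonds; a seven-membered saturated carbon ring.
The 6-membered ring with two nitrogens (1,3) is planar and fully conjugated; 3 ring double bonds give 6 π electrons. Since 6 = 4n+2 (n=1), it is aromatic (pyrimidine).
The 7-membered ring has only sp³ atoms, so it is not fully conjugated — not aromatic (cycloheptane).
1 of the 2 rings is aromatic. Total: 1.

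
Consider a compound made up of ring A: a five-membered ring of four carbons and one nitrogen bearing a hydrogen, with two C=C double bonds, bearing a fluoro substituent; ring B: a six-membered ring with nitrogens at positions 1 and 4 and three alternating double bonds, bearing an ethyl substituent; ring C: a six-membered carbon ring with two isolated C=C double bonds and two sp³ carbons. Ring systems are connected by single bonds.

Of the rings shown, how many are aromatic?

Ring A is fully conjugated (every ring atom contributes a p orbital); 2 ring double bonds (4 π electrons) plus a heteroatom lone pair (2) give 6 π electrons. 6 = 4(1)+2, so ring A is aromatic (pyrrole).
Ring B has a continuous p-orbital overlap around the ring; 3 ring double bonds give 6 π electrons. Since 6 = 4n+2 (n=1), ring B is aromatic (pyrazine).
Ring C has two sp³ carbons, so it is not fully conjugated — not aromatic (1,4-cyclohexadiene).
Aromatic: A, B. Total: 2.

2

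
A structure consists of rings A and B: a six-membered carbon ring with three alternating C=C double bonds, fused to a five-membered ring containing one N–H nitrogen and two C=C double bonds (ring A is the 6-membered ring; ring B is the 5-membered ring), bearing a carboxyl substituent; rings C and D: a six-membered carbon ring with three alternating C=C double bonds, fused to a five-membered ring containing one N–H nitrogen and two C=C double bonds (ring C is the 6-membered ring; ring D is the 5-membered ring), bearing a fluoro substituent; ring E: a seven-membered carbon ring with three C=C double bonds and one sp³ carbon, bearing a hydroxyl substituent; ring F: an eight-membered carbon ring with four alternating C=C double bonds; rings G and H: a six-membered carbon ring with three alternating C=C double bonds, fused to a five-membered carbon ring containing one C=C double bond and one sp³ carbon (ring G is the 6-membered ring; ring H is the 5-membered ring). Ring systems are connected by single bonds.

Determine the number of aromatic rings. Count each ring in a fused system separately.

Rings A and B form a fused bicyclic system (with one N–H) with 9 sp² atoms and 10 π electrons from ring double bonds plus a heteroatom lone pair. 10 = 4(2)+2, so the system is aromatic and both rings count as aromatic (indole).
Rings C and D form a fused bicyclic system (with one N–H) with 9 sp² atoms and 10 π electrons from ring double bonds plus a heteroatom lone pair. 10 = 4(2)+2, so the system is aromatic and both rings count as aromatic (indole).
Ring E has one sp³ carbon, so it is not fully conjugated — not aromatic (cycloheptatriene).
Ring F has only sp² ring atoms; a planar conformation would have a fully conjugated π system of 8 electrons. But 8 = 4(2), which is 4n not 4n+2, so ring F is not aromatic (cyclooctatetraene) — cyclooctatetraene distorts into a non-planar tub to avoid antiaromaticity.
Ring G is fully conjugated (every ring atom contributes a p orbital); 3 ring double bonds give 6 π electrons. Since 6 = 4n+2 (n=1), ring G is aromatic (benzene ring).
Ring H has one sp³ carbon, so it is not fully conjugated — not aromatic (cyclopentene ring).
Aromatic: A, B, C, D, G. Total: 5.

5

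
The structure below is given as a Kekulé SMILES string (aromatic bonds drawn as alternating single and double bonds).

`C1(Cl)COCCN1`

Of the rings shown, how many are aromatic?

The SMILES encodes a six-membered saturated ring with an oxygen and an N–H nitrogen at positions 1 and 4.
The 6-membered ring with one oxygen and one N–H (1,4) has only sp³ atoms, so it is not fully conjugated — not aromatic (morpholine).

0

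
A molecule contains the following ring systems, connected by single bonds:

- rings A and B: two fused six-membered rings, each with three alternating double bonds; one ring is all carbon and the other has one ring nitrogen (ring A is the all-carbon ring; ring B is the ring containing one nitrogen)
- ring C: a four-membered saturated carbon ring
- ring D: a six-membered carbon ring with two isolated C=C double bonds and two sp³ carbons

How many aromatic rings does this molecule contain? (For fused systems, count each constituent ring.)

Rings A and B form a fused bicyclic system (with one nitrogen) with 10 sp² atoms and 10 π electrons from ring double bonds. 10 = 4(2)+2, so the system is aromatic and both rings count as aromatic (quinoline).
Ring C has only sp³ atoms, so it is not fully conjugated — not aromatic (cyclobutane).
Ring D has two sp³ carbons, so it is not fully conjugated — not aromatic (1,4-cyclohexadiene).
Aromatic: A, B. Total: 2.

2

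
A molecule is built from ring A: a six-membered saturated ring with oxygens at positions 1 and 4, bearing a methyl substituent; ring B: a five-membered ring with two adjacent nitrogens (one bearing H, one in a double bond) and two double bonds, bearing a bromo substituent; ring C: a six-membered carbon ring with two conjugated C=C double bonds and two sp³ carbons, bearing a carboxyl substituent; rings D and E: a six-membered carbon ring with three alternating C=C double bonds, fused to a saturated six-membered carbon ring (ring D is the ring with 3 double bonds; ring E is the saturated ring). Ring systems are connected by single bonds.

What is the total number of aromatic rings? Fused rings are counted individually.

2

Ring A has only sp³ atoms, so it is not fully conjugated — not aromatic (1,4-dioxane).
Ring B has a continuous p-orbital overlap around the ring; 2 ring double bonds (4 π electrons) plus a heteroatom lone pair (2) give 6 π electrons. 6 = 4(1)+2, so ring B is aromatic (pyrazole).
Ring C has two sp³ carbons, so it is not fully conjugated — not aromatic (1,3-cyclohexadiene).
Ring D is fully conjugated (every ring atom contributes a p orbital); 3 ring double bonds give 6 π electrons. That satisfies 4n+2 with n=1, so ring D is aromatic (benzene ring).
Ring E has four sp³ carbons, so it is not fully conjugated — not aromatic (cyclohexane ring).
Aromatic: B, D. Total: 2.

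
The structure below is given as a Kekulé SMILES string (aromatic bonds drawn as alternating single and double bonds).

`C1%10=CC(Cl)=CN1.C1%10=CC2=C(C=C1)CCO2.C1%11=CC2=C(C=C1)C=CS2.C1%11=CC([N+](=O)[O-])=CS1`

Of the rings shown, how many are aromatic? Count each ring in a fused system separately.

5

The SMILES encodes a five-membered ring of four carbons and one nitrogen bearing a hydrogen, with two C=C double bonds; a six-membered carbon ring with three alternating C=C double bonds, fused to a five-membered ring containing one oxygen and two sp³ carbons; a six-membered carbon ring with three alternating C=C double bonds, fused to a five-membered ring containing one sulfur and two C=C double bonds; a five-membered ring of four carbons and one sulfur, with two C=C double bonds.
The 5-membered ring with one N–H is fully conjugated (every ring atom contributes a p orbital); 2 ring double bonds (4 π electrons) plus a heteroatom lone pair (2) give 6 π electrons. That satisfies 4n+2 with n=1, so it is aromatic (pyrrole).
The 6-membered ring is planar and fully conjugated; 3 ring double bonds give 6 π electrons. That satisfies 4n+2 with n=1, so it is aromatic (benzene ring).
The 5-membered ring with one oxygen has two sp³ carbons, so it is not fully conjugated — not aromatic (oxolane ring).
The fused 6/5-membered bicyclic (with one sulfur) is a single π system with 9 sp² atoms and 10 π electrons from ring double bonds plus a heteroatom lone pair. 10 = 4(2)+2, so the system is aromatic and both rings count as aromatic (benzothiophene).
The 5-membered ring with one sulfur is fully conjugated (every ring atom contributes a p orbital); 2 ring double bonds (4 π electrons) plus a heteroatom lone pair (2) give 6 π electrons. 6 = 4(1)+2, so it is aromatic (thiophene).
5 of the 6 rings are aromatic. Total: 5.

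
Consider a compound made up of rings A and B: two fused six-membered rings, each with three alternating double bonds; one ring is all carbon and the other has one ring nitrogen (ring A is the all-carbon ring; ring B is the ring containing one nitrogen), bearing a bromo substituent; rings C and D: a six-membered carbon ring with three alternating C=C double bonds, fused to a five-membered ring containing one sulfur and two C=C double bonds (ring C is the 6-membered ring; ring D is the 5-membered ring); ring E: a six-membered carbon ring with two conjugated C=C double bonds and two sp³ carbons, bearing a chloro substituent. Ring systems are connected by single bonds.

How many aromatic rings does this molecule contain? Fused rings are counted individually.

Rings A and B form a fused bicyclic system (with one nitrogen) with 10 sp² atoms and 10 π electrons from ring double bonds. 10 = 4(2)+2, so the system is aromatic and both rings count as aromatic (quinoline).
Rings C and D form a fused bicyclic system (with one sulfur) with 9 sp² atoms and 10 π electrons from ring double bonds plus a heteroatom lone pair. 10 = 4(2)+2, so the system is aromatic and both rings count as aromatic (benzothiophene).
Ring E has two sp³ carbons, so it is not fully conjugated — not aromatic (1,3-cyclohexadiene).
Aromatic: A, B, C, D. Total: 4.

4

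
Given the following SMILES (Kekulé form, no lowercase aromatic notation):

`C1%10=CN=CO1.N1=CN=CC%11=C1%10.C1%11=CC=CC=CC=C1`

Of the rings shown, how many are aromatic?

The SMILES encodes a five-membered ring with an oxygen at position 1 and a nitrogen at position 3 (in a C=N bond), with two double bonds; a six-membered ring with nitrogens at positions 1 and 3 and three alternating double bonds; an eight-membered carbon ring with four alternating C=C double bonds.
The 5-membered ring with one oxygen and one =N– is fully conjugated (every ring atom contributes a p orbital); 2 ring double bonds (4 π electrons) plus a heteroatom lone pair (2) give 6 π electrons. That satisfies 4n+2 with n=1, so it is aromatic (oxazole).
The 6-membered ring with two nitrogens (1,3) is planar and fully conjugated; 3 ring double bonds give 6 π electrons. That satisfies 4n+2 with n=1, so it is aromatic (pyrimidine).
The 8-membered ring has only sp² ring atoms; a planar conformation would have a fully conjugated π system of 8 electrons. But 8 = 4(2), which is 4n not 4n+2, so it is not aromatic (cyclooctatetraene) — cyclooctatetraene distorts into a non-planar tub to avoid antiaromaticity.
2 of the 3 rings are aromatic. Total: 2.

2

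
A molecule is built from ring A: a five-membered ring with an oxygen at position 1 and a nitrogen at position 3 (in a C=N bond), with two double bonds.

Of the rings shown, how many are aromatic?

1

Ring A is fully conjugated (every ring atom contributes a p orbital); 2 ring double bonds (4 π electrons) plus a heteroatom lone pair (2) give 6 π electrons. That satisfies 4n+2 with n=1, so ring A is aromatic (oxazole).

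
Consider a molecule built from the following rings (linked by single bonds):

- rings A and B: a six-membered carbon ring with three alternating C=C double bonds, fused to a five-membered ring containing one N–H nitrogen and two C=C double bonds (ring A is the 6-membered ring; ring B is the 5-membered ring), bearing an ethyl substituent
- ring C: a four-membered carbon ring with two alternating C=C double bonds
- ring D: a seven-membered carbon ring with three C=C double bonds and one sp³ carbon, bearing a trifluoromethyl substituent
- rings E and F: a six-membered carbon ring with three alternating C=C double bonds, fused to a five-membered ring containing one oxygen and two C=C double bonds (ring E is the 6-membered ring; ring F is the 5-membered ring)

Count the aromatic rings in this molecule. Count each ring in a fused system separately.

4

Rings A and B form a fused bicyclic system (with one N–H) with 9 sp² atoms and 10 π electrons from ring double bonds plus a heteroatom lone pair. 10 = 4(2)+2, so the system is aromatic and both rings count as aromatic (indole).
Ring C has only sp² ring atoms; a planar conformation would have a fully conjugated π system of 4 electrons. But 4 = 4(1), which is 4n not 4n+2, so ring C is not aromatic (cyclobutadiene) — cyclobutadiene is antiaromatic and distorts to a rectangle.
Ring D has one sp³ carbon, so it is not fully conjugated — not aromatic (cycloheptatriene).
Rings E and F form a fused bicyclic system (with one oxygen) with 9 sp² atoms and 10 π electrons from ring double bonds plus a heteroatom lone pair. 10 = 4(2)+2, so the system is aromatic and both rings count as aromatic (benzofuran).
Aromatic: A, B, E, F. Total: 4.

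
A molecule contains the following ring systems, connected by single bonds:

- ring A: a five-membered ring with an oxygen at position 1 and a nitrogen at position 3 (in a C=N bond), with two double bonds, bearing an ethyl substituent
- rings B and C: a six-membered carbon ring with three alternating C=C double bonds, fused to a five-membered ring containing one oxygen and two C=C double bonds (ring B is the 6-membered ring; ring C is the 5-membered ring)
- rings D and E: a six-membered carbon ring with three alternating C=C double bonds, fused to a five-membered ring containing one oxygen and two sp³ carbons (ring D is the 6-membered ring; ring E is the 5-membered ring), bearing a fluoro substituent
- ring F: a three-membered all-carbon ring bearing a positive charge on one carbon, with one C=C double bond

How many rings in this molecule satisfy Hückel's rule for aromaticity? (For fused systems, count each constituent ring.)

Ring A is planar and fully conjugated; 2 ring double bonds (4 π electrons) plus a heteroatom lone pair (2) give 6 π electrons. Since 6 = 4n+2 (n=1), ring A is aromatic (oxazole).
Rings B and C form a fused bicyclic system (with one oxygen) with 9 sp² atoms and 10 π electrons from ring double bonds plus a heteroatom lone pair. 10 = 4(2)+2, so the system is aromatic and both rings count as aromatic (benzofuran).
Ring D has a continuous p-orbital overlap around the ring; 3 ring double bonds give 6 π electrons. 6 = 4(1)+2, so ring D is aromatic (benzene ring).
Ring E has two sp³ carbons, so it is not fully conjugated — not aromatic (oxolane ring).
Ring F is planar and fully conjugated; 1 ring double bond (2 π electrons) plus the carbocation's empty p orbital (0, but keeps the ring conjugated) give 2 π electrons. Since 2 = 4n+2 (n=0), ring F is aromatic (cyclopropenyl cation).
Aromatic: A, B, C, D, F. Total: 5.

5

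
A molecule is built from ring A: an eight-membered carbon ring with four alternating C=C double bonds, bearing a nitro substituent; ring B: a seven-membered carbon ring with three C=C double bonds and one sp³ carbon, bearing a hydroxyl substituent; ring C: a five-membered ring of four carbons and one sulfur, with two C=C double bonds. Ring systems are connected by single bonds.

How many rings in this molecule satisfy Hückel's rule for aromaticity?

1

Ring A has only sp² ring atoms; a planar conformation would have a fully conjugated π system of 8 electrons. But 8 = 4(2), which is 4n not 4n+2, so ring A is not aromatic (cyclooctatetraene) — cyclooctatetraene distorts into a non-planar tub to avoid antiaromaticity.
Ring B has one sp³ carbon, so it is not fully conjugated — not aromatic (cycloheptatriene).
Ring C has a continuous p-orbital overlap around the ring; 2 ring double bonds (4 π electrons) plus a heteroatom lone pair (2) give 6 π electrons. That satisfies 4n+2 with n=1, so ring C is aromatic (thiophene).
Aromatic: C. Total: 1.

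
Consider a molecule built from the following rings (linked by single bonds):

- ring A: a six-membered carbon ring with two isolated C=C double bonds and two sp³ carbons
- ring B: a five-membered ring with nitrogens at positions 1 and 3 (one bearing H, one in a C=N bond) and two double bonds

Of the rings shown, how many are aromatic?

1

Ring A has two sp³ carbons, so it is not fully conjugated — not aromatic (1,4-cyclohexadiene).
Ring B has a continuous p-orbital overlap around the ring; 2 ring double bonds (4 π electrons) plus a heteroatom lone pair (2) give 6 π electrons. Since 6 = 4n+2 (n=1), ring B is aromatic (imidazole).
Aromatic: B. Total: 1.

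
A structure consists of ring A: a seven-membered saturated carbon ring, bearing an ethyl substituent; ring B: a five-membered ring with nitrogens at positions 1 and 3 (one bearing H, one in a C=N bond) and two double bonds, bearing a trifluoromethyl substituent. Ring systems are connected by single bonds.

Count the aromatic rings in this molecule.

1

Ring A has only sp³ atoms, so it is not fully conjugated — not aromatic (cycloheptane).
Ring B is fully conjugated (every ring atom contributes a p orbital); 2 ring double bonds (4 π electrons) plus a heteroatom lone pair (2) give 6 π electrons. Since 6 = 4n+2 (n=1), ring B is aromatic (imidazole).
Aromatic: B. Total: 1.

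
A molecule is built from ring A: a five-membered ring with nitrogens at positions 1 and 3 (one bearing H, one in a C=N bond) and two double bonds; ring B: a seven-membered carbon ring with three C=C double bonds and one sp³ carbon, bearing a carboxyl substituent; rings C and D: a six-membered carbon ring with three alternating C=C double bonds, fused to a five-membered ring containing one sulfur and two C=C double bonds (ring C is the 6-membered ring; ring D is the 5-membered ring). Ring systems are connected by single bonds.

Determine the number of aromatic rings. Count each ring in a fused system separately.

3

Ring A is fully conjugated (every ring atom contributes a p orbital); 2 ring double bonds (4 π electrons) plus a heteroatom lone pair (2) give 6 π electrons. That satisfies 4n+2 with n=1, so ring A is aromatic (imidazole).
Ring B has one sp³ carbon, so it is not fully conjugated — not aromatic (cycloheptatriene).
Rings C and D form a fused bicyclic system (with one sulfur) with 9 sp² atoms and 10 π electrons from ring double bonds plus a heteroatom lone pair. 10 = 4(2)+2, so the system is aromatic and both rings count as aromatic (benzothiophene).
Aromatic: A, C, D. Total: 3.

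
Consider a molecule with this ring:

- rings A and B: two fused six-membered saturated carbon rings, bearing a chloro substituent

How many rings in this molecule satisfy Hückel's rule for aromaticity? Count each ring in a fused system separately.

Ring A has only sp³ atoms, so it is not fully conjugated — not aromatic (cyclohexane ring).
Ring B has only sp³ atoms, so it is not fully conjugated — not aromatic (cyclohexane ring).
No ring is aromatic. Total: 0.

0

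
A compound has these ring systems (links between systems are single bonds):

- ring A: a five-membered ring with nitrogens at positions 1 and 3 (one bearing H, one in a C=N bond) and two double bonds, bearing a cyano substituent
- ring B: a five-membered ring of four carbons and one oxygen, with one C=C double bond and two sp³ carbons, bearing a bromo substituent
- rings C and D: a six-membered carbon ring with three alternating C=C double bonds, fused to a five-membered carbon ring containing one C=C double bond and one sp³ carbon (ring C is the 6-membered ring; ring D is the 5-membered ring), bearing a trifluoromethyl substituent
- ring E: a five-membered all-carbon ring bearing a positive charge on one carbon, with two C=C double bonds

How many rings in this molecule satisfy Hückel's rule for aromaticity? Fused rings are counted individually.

Ring A is fully conjugated (every ring atom contributes a p orbital); 2 ring double bonds (4 π electrons) plus a heteroatom lone pair (2) give 6 π electrons. 6 = 4(1)+2, so ring A is aromatic (imidazole).
Ring B has two sp³ carbons, so it is not fully conjugated — not aromatic (2,3-dihydrofuran).
Ring C has a continuous p-orbital overlap around the ring; 3 ring double bonds give 6 π electrons. Since 6 = 4n+2 (n=1), ring C is aromatic (benzene ring).
Ring D has one sp³ carbon, so it is not fully conjugated — not aromatic (cyclopentene ring).
Ring E has only sp² ring atoms; a planar conformation would have a fully conjugated π system of 4 electrons. But 4 = 4(1), which is 4n not 4n+2, so ring E is not aromatic (cyclopentadienyl cation).
Aromatic: A, C. Total: 2.

2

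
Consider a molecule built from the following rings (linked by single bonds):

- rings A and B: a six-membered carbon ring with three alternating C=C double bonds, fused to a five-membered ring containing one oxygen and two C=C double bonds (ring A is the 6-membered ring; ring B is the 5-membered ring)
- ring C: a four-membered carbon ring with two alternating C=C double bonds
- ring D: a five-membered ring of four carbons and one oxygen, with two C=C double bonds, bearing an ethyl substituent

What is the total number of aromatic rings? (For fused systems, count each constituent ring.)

Rings A and B form a fused bicyclic system (with one oxygen) with 9 sp² atoms and 10 π electrons from ring double bonds plus a heteroatom lone pair. 10 = 4(2)+2, so the system is aromatic and both rings count as aromatic (benzofuran).
Ring C has only sp² ring atoms; a planar conformation would have a fully conjugated π system of 4 electrons. But 4 = 4(1), which is 4n not 4n+2, so ring C is not aromatic (cyclobutadiene) — cyclobutadiene is antiaromatic and distorts to a rectangle.
Ring D is planar and fully conjugated; 2 ring double bonds (4 π electrons) plus a heteroatom lone pair (2) give 6 π electrons. That satisfies 4n+2 with n=1, so ring D is aromatic (furan).
Aromatic: A, B, D. Total: 3.

3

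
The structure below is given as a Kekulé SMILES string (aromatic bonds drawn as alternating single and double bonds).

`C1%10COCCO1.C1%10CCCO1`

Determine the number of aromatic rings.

The SMILES encodes a six-membered saturated ring with oxygens at positions 1 and 4; a five-membered saturated ring of four carbons and one oxygen.
The 6-membered ring with two oxygens (1,4) has only sp³ atoms, so it is not fully conjugated — not aromatic (1,4-dioxane).
The 5-membered ring with one oxygen has only sp³ atoms, so it is not fully conjugated — not aromatic (tetrahydrofuran).
None of the rings are aromatic. Total: 0.

0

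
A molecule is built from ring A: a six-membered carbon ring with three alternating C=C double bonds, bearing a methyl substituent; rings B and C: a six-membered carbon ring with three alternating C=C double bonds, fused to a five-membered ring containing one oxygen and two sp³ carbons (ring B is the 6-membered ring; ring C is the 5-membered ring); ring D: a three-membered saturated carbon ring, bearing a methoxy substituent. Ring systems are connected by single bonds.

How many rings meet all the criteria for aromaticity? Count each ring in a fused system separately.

2

Ring A is fully conjugated (every ring atom contributes a p orbital); 3 ring double bonds give 6 π electrons. Since 6 = 4n+2 (n=1), ring A is aromatic (benzene).
Ring B is planar and fully conjugated; 3 ring double bonds give 6 π electrons. That satisfies 4n+2 with n=1, so ring B is aromatic (benzene ring).
Ring C has two sp³ carbons, so it is not fully conjugated — not aromatic (oxolane ring).
Ring D has only sp³ atoms, so it is not fully conjugated — not aromatic (cyclopropane).
Aromatic: A, B. Total: 2.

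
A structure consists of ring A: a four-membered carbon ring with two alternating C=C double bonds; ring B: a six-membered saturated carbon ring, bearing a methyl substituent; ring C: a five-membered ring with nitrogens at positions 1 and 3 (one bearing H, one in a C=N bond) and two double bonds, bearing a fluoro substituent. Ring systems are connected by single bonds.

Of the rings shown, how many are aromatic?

Ring A has only sp² ring atoms; a planar conformation would have a fully conjugated π system of 4 electrons. But 4 = 4(1), which is 4n not 4n+2, so ring A is not aromatic (cyclobutadiene) — cyclobutadiene is antiaromatic and distorts to a rectangle.
Ring B has only sp³ atoms, so it is not fully conjugated — not aromatic (cyclohexane).
Ring C is planar and fully conjugated; 2 ring double bonds (4 π electrons) plus a heteroatom lone pair (2) give 6 π electrons. That satisfies 4n+2 with n=1, so ring C is aromatic (imidazole).
Aromatic: C. Total: 1.

1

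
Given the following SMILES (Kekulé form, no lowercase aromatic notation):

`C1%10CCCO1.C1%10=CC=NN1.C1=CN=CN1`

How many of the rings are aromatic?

The SMILES encodes a five-membered saturated ring of four carbons and one oxygen; a five-membered ring with two adjacent nitrogens (one bearing H, one in a double bond) and two double bonds; a five-membered ring with nitrogens at positions 1 and 3 (one bearing H, one in a C=N bond) and two double bonds.
The 5-membered ring with one oxygen has only sp³ atoms, so it is not fully conjugated — not aromatic (tetrahydrofuran).
The 5-membered ring with two adjacent nitrogens (one N–H, one =N–) is fully conjugated (every ring atom contributes a p orbital); 2 ring double bonds (4 π electrons) plus a heteroatom lone pair (2) give 6 π electrons. That satisfies 4n+2 with n=1, so it is aromatic (pyrazole).
The 5-membered ring with two nitrogens (one N–H, one =N–) is planar and fully conjugated; 2 ring double bonds (4 π electrons) plus a heteroatom lone pair (2) give 6 π electrons. Since 6 = 4n+2 (n=1), it is aromatic (imidazole).
2 of the 3 rings are aromatic. Total: 2.

2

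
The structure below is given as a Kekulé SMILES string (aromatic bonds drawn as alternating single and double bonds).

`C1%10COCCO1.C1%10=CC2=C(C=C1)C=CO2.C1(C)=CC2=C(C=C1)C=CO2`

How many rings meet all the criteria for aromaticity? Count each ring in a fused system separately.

The SMILES encodes a six-membered saturated ring with oxygens at positions 1 and 4; a six-membered carbon ring with three alternating C=C double bonds, fused to a five-membered ring containing one oxygen and two C=C double bonds; a six-membered carbon ring with three alternating C=C double bonds, fused to a five-membered ring containing one oxygen and two C=C double bonds.
The 6-membered ring with two oxygens (1,4) has only sp³ atoms, so it is not fully conjugated — not aromatic (1,4-dioxane).
The fused 6/5-membered bicyclic (with one oxygen) is a single π system with 9 sp² atoms and 10 π electrons from ring double bonds plus a heteroatom lone pair. 10 = 4(2)+2, so the system is aromatic and both rings count as aromatic (benzofuran).
The fused 6/5-membered bicyclic (with one oxygen) is a single π system with 9 sp² atoms and 10 π electrons from ring double bonds plus a heteroatom lone pair. 10 = 4(2)+2, so the system is aromatic and both rings count as aromatic (benzofuran).
4 of the 5 rings are aromatic. Total: 4.

4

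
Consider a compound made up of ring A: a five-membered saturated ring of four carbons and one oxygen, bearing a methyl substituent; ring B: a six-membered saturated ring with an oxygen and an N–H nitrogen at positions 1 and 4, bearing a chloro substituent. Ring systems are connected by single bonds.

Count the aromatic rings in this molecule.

0

Ring A has only sp³ atoms, so it is not fully conjugated — not aromatic (tetrahydrofuran).
Ring B has only sp³ atoms, so it is not fully conjugated — not aromatic (morpholine).
No ring is aromatic. Total: 0.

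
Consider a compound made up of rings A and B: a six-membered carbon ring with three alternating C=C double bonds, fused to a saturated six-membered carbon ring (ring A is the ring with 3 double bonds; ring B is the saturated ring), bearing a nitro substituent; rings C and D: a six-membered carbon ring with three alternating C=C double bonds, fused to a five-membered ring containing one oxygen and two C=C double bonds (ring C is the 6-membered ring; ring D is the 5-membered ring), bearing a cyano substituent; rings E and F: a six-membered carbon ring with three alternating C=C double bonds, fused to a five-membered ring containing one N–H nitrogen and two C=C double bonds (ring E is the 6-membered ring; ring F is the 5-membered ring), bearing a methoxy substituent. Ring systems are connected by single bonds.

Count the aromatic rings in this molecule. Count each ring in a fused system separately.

Ring A has a continuous p-orbital overlap around the ring; 3 ring double bonds give 6 π electrons. 6 = 4(1)+2, so ring A is aromatic (benzene ring).
Ring B has four sp³ carbons, so it is not fully conjugated — not aromatic (cyclohexane ring).
Rings C and D form a fused bicyclic system (with one oxygen) with 9 sp² atoms and 10 π electrons from ring double bonds plus a heteroatom lone pair. 10 = 4(2)+2, so the system is aromatic and both rings count as aromatic (benzofuran).
Rings E and F form a fused bicyclic system (with one N–H) with 9 sp² atoms and 10 π electrons from ring double bonds plus a heteroatom lone pair. 10 = 4(2)+2, so the system is aromatic and both rings count as aromatic (indole).
Aromatic: A, C, D, E, F. Total: 5.

5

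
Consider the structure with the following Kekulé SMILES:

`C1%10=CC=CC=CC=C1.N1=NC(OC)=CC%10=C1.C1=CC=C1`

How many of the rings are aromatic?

1

The SMILES encodes an eight-membered carbon ring with four alternating C=C double bonds; a six-membered ring with two adjacent nitrogens and three alternating double bonds; a four-membered carbon ring with two alternating C=C double bonds.
The 8-membered ring has only sp² ring atoms; a planar conformation would have a fully conjugated π system of 8 electrons. But 8 = 4(2), which is 4n not 4n+2, so it is not aromatic (cyclooctatetraene) — cyclooctatetraene distorts into a non-planar tub to avoid antiaromaticity.
The 6-membered ring with two nitrogens (1,2) is planar and fully conjugated; 3 ring double bonds give 6 π electrons. 6 = 4(1)+2, so it is aromatic (pyridazine).
The 4-membered ring has only sp² ring atoms; a planar conformation would have a fully conjugated π system of 4 electrons. But 4 = 4(1), which is 4n not 4n+2, so it is not aromatic (cyclobutadiene) — cyclobutadiene is antiaromatic and distorts to a rectangle.
1 of the 3 rings is aromatic. Total: 1.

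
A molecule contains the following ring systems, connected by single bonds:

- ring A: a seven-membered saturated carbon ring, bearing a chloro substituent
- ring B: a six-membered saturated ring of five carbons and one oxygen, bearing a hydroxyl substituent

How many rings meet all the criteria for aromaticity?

0

Ring A has only sp³ atoms, so it is not fully conjugated — not aromatic (cycloheptane).
Ring B has only sp³ atoms, so it is not fully conjugated — not aromatic (tetrahydropyran).
No ring is aromatic. Total: 0.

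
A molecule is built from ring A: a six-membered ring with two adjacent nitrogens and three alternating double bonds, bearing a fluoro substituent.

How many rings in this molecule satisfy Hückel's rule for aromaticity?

Ring A has a continuous p-orbital overlap around the ring; 3 ring double bonds give 6 π electrons. Since 6 = 4n+2 (n=1), ring A is aromatic (pyridazine).

1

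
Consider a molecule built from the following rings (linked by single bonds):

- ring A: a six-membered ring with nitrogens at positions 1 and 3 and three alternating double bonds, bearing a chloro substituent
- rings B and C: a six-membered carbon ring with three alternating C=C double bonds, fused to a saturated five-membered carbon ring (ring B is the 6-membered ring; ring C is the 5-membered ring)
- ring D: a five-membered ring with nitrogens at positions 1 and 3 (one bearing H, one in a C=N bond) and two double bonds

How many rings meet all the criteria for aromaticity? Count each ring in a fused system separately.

Ring A is fully conjugated (every ring atom contributes a p orbital); 3 ring double bonds give 6 π electrons. That satisfies 4n+2 with n=1, so ring A is aromatic (pyrimidine).
Ring B has a continuous p-orbital overlap around the ring; 3 ring double bonds give 6 π electrons. That satisfies 4n+2 with n=1, so ring B is aromatic (benzene ring).
Ring C has three sp³ carbons, so it is not fully conjugated — not aromatic (cyclopentane ring).
Ring D is planar and fully conjugated; 2 ring double bonds (4 π electrons) plus a heteroatom lone pair (2) give 6 π electrons. Since 6 = 4n+2 (n=1), ring D is aromatic (imidazole).
Aromatic: A, B, D. Total: 3.

3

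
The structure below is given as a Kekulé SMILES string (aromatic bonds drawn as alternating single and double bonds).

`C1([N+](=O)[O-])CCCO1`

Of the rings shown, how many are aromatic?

0

The SMILES encodes a five-membered saturated ring of four carbons and one oxygen.
The 5-membered ring with one oxygen has only sp³ atoms, so it is not fully conjugated — not aromatic (tetrahydrofuran).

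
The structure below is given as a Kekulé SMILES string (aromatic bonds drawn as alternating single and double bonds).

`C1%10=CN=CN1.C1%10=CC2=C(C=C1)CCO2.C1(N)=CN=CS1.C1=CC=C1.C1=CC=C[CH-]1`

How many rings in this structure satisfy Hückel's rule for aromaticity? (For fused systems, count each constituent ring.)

The SMILES encodes a five-membered ring with nitrogens at positions 1 and 3 (one bearing H, one in a C=N bond) and two double bonds; a six-membered carbon ring with three alternating C=C double bonds, fused to a five-membered ring containing one oxygen and two sp³ carbons; a five-membered ring with a sulfur at position 1 and a nitrogen at position 3 (in a C=N bond), with two double bonds; a four-membered carbon ring with two alternating C=C double bonds; a five-membered all-carbon ring bearing a negative charge on one carbon, with two C=C double bonds.
The 5-membered ring with two nitrogens (one N–H, one =N–) is fully conjugated (every ring atom contributes a p orbital); 2 ring double bonds (4 π electrons) plus a heteroatom lone pair (2) give 6 π electrons. That satisfies 4n+2 with n=1, so it is aromatic (imidazole).
The 6-membered ring has a continuous p-orbital overlap around the ring; 3 ring double bonds give 6 π electrons. Since 6 = 4n+2 (n=1), it is aromatic (benzene ring).
The 5-membered ring with one oxygen has two sp³ carbons, so it is not fully conjugated — not aromatic (oxolane ring).
The 5-membered ring with one sulfur and one =N– is planar and fully conjugated; 2 ring double bonds (4 π electrons) plus a heteroatom lone pair (2) give 6 π electrons. Since 6 = 4n+2 (n=1), it is aromatic (thiazole).
The 4-membered ring has only sp² ring atoms; a planar conformation would have a fully conjugated π system of 4 electrons. But 4 = 4(1), which is 4n not 4n+2, so it is not aromatic (cyclobutadiene) — cyclobutadiene is antiaromatic and distorts to a rectangle.
The 5-membered ring has a continuous p-orbital overlap around the ring; 2 ring double bonds (4 π electrons) plus the carbanion lone pair (2) give 6 π electrons. That satisfies 4n+2 with n=1, so it is aromatic (cyclopentadienyl anion).
4 of the 6 rings are aromatic. Total: 4.

4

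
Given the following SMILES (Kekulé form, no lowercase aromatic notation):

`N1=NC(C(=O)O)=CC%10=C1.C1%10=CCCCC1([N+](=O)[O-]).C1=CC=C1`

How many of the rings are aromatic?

1

The SMILES encodes a six-membered ring with two adjacent nitrogens and three alternating double bonds; a six-membered carbon ring with one C=C double bond; a four-membered carbon ring with two alternating C=C double bonds.
The 6-membered ring with two nitrogens (1,2) is fully conjugated (every ring atom contributes a p orbital); 3 ring double bonds give 6 π electrons. 6 = 4(1)+2, so it is aromatic (pyridazine).
The 6-membered ring has four sp³ carbons, so it is not fully conjugated — not aromatic (cyclohexene).
The 4-membered ring has only sp² ring atoms; a planar conformation would have a fully conjugated π system of 4 electrons. But 4 = 4(1), which is 4n not 4n+2, so it is not aromatic (cyclobutadiene) — cyclobutadiene is antiaromatic and distorts to a rectangle.
1 of the 3 rings is aromatic. Total: 1.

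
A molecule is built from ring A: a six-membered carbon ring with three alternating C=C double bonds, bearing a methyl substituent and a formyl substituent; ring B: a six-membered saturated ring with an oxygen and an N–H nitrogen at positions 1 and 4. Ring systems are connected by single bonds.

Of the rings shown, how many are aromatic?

1

Ring A has a continuous p-orbital overlap around the ring; 3 ring double bonds give 6 π electrons. That satisfies 4n+2 with n=1, so ring A is aromatic (benzene).
Ring B has only sp³ atoms, so it is not fully conjugated — not aromatic (morpholine).
Aromatic: A. Total: 1.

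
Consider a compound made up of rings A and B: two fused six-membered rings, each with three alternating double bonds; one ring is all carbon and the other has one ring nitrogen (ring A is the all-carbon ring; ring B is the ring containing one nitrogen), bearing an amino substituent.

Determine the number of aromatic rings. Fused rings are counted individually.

Rings A and B form a fused bicyclic system (with one nitrogen) with 10 sp² atoms and 10 π electrons from ring double bonds. 10 = 4(2)+2, so the system is aromatic and both rings count as aromatic (quinoline).
Aromatic: A, B. Total: 2.

2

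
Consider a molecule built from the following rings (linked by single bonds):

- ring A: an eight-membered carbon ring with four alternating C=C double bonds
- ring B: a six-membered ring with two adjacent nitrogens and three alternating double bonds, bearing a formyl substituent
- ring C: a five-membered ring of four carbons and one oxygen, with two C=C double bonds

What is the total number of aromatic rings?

2

Ring A has only sp² ring atoms; a planar conformation would have a fully conjugated π system of 8 electrons. But 8 = 4(2), which is 4n not 4n+2, so ring A is not aromatic (cyclooctatetraene) — cyclooctatetraene distorts into a non-planar tub to avoid antiaromaticity.
Ring B has a continuous p-orbital overlap around the ring; 3 ring double bonds give 6 π electrons. 6 = 4(1)+2, so ring B is aromatic (pyridazine).
Ring C is fully conjugated (every ring atom contributes a p orbital); 2 ring double bonds (4 π electrons) plus a heteroatom lone pair (2) give 6 π electrons. 6 = 4(1)+2, so ring C is aromatic (furan).
Aromatic: B, C. Total: 2.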